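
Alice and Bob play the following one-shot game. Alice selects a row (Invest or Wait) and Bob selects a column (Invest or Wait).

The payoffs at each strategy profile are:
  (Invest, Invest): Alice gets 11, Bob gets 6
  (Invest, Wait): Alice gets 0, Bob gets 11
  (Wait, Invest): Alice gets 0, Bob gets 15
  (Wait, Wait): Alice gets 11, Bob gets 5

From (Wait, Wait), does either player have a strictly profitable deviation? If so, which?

Alice at (Wait, Wait) earns 11; deviating to Invest yields 0 — not better.
Bob earns 5; deviating to Invest yields 15 — a strict improvement.
Only Bob has a strictly profitable deviation.

Bob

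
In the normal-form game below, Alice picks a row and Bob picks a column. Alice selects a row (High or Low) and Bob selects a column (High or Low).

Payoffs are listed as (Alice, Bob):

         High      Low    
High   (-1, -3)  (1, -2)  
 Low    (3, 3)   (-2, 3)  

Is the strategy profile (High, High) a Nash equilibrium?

No

At (High, High), Alice earns -1; switching to Low would give 3, so Alice would deviate.
Bob earns -3; switching to Low would give -2, so Bob would deviate.
Since at least one player can profitably deviate, this is not a Nash equilibrium.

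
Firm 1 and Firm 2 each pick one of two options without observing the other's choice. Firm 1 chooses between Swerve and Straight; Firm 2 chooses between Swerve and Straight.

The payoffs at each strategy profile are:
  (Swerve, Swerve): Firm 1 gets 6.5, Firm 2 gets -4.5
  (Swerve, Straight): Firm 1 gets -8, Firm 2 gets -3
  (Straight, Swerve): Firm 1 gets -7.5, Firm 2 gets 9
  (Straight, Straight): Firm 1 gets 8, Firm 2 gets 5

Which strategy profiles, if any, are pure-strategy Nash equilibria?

(Swerve, Swerve): Firm 2 prefers Straight (-3 > -4.5) — not an equilibrium.
(Swerve, Straight): Firm 1 prefers Straight (8 > -8) — not an equilibrium.
(Straight, Swerve): Firm 1 prefers Swerve (6.5 > -7.5) — not an equilibrium.
(Straight, Straight): Firm 2 prefers Swerve (9 > 5) — not an equilibrium.

none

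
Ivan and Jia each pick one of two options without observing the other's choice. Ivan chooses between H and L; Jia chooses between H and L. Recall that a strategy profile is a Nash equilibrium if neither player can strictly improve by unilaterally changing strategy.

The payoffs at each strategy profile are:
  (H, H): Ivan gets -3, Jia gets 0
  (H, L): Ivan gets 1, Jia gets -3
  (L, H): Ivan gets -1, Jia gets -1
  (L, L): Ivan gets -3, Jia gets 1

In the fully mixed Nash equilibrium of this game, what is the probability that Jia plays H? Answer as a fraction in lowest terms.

2/3

Let q be the probability that Jia plays H. In a completely mixed equilibrium, Ivan must be indifferent between H and L.
Ivan's expected payoff from H is −3q + (1−q); from L it is −q − 3(1−q).
Setting these equal: −4q + 1 = 2q − 3, so q = 2/3.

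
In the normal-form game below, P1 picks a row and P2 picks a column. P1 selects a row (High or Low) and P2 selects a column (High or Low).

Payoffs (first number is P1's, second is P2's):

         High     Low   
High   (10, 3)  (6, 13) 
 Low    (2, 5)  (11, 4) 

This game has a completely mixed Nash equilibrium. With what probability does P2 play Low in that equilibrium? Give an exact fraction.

8/13

Let c be the probability that P2 plays High. In a completely mixed equilibrium, P1 must be indifferent between High and Low.
P1's expected payoff from High is 10c + 6(1−c); from Low it is 2c + 11(1−c).
Setting these equal: 4c + 6 = −9c + 11, so c = 5/13.
Therefore P2 plays Low with probability 1 − 5/13 = 8/13.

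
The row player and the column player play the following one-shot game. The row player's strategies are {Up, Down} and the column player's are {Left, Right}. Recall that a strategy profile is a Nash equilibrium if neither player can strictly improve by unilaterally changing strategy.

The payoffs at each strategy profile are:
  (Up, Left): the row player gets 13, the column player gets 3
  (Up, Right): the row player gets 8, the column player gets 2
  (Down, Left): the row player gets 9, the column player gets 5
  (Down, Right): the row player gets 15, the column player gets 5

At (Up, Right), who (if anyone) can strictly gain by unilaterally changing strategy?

Both

The row player at (Up, Right) earns 8; deviating to Down yields 15 — a strict improvement.
The column player earns 2; deviating to Left yields 3 — a strict improvement.
Both the row player and the column player have strictly profitable deviations.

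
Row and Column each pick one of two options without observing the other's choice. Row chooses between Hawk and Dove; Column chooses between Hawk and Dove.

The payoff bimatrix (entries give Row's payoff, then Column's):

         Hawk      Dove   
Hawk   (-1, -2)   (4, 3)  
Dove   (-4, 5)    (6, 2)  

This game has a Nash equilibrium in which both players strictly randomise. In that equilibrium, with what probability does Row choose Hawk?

Let x be the probability that Row plays Hawk. In a completely mixed equilibrium, Column must be indifferent between Hawk and Dove.
Column's expected payoff from Hawk is −2x + 5(1−x); from Dove it is 3x + 2(1−x).
Setting these equal: −7x + 5 = x + 2, so x = 3/8.

3/8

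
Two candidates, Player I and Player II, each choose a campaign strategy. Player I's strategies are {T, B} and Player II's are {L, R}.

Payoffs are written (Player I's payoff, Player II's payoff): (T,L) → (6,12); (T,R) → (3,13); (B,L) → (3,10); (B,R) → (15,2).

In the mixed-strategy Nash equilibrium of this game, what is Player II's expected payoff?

106/9

First find p, the probability Player I plays T, from Player II's indifference between L and R: 12p + 10(1−p) = 13p + 2(1−p), giving p = 8/9.
Since Player II is indifferent in equilibrium, Player II's expected payoff equals the payoff from either column against (8/9, 1/9). Using L: 12(8/9) + 10(1/9) = 106/9.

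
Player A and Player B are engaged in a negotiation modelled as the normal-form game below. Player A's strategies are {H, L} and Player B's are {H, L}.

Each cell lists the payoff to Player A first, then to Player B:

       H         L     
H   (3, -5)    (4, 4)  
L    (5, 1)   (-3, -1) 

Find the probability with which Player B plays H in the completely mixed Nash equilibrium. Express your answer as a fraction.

Let q be the probability that Player B plays H. In a completely mixed equilibrium, Player A must be indifferent between H and L.
Player A's expected payoff from H is 3q + 4(1−q); from L it is 5q − 3(1−q).
Setting these equal: −q + 4 = 8q − 3, so q = 7/9.

7/9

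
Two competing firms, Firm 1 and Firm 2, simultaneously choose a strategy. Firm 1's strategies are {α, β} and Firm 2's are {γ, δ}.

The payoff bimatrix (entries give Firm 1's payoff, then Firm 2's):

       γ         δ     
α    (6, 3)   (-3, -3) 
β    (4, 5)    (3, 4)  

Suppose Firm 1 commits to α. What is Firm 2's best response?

Against α, Firm 2 earns 3 from γ and -3 from δ.
So γ is the best response.

γ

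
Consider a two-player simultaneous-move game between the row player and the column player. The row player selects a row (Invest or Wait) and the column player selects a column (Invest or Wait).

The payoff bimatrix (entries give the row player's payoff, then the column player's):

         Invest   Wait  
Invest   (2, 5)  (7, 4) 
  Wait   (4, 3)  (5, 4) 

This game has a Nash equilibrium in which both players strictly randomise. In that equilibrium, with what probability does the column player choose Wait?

1/2

Let y be the probability that the column player plays Invest. In a completely mixed equilibrium, the row player must be indifferent between Invest and Wait.
The row player's expected payoff from Invest is 2y + 7(1−y); from Wait it is 4y + 5(1−y).
Setting these equal: −5y + 7 = −y + 5, so y = 1/2.
Therefore the column player plays Wait with probability 1 − 1/2 = 1/2.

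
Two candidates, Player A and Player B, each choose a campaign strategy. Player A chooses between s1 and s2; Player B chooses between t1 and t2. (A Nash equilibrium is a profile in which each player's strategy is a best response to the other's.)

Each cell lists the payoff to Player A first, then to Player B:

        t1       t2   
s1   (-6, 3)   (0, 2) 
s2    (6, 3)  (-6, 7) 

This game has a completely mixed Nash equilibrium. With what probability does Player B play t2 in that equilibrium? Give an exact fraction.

2/3

Let y be the probability that Player B plays t1. In a completely mixed equilibrium, Player A must be indifferent between s1 and s2.
Player A's expected payoff from s1 is −6y; from s2 it is 6y − 6(1−y).
Setting these equal: −6y = 12y − 6, so y = 1/3.
Therefore Player B plays t2 with probability 1 − 1/3 = 2/3.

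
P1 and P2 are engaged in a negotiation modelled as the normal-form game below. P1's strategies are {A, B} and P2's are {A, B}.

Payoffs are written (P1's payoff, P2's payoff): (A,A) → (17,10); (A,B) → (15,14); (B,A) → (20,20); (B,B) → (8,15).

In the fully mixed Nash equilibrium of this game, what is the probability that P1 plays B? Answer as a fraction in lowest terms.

4/9

Let r be the probability that P1 plays A. In a completely mixed equilibrium, P2 must be indifferent between A and B.
P2's expected payoff from A is 10r + 20(1−r); from B it is 14r + 15(1−r).
Setting these equal: −10r + 20 = −r + 15, so r = 5/9.
Therefore P1 plays B with probability 1 − 5/9 = 4/9.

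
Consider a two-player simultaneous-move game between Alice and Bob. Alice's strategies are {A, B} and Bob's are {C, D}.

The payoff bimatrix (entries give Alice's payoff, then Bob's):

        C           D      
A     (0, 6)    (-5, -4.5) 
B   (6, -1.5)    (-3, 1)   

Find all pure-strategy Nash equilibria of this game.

(B, D)

(A, C): Alice prefers B (6 > 0) — not an equilibrium.
(A, D): Alice prefers B (-3 > -5); Bob prefers C (6 > -4.5) — not an equilibrium.
(B, C): Bob prefers D (1 > -1.5) — not an equilibrium.
(B, D): Alice gets -3 ≥ -5 from A, and Bob gets 1 ≥ -1.5 from C — Nash equilibrium.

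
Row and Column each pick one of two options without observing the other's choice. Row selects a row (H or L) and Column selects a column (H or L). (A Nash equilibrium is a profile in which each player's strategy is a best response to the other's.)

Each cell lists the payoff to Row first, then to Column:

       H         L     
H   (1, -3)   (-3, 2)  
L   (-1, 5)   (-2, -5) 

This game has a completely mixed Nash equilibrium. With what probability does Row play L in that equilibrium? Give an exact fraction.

1/3

Let p be the probability that Row plays H. In a completely mixed equilibrium, Column must be indifferent between H and L.
Column's expected payoff from H is −3p + 5(1−p); from L it is 2p − 5(1−p).
Setting these equal: −8p + 5 = 7p − 5, so p = 2/3.
Therefore Row plays L with probability 1 − 2/3 = 1/3.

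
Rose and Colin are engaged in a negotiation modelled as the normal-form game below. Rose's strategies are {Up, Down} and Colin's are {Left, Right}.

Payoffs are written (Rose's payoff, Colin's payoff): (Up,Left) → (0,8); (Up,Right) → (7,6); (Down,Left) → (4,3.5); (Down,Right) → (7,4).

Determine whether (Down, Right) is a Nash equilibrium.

At (Down, Right), Rose earns 7; switching to Up would give 7, so Rose has no profitable deviation.
Colin earns 4; switching to Left would give 3.5, so Colin has no profitable deviation.
Neither player can gain by a unilateral deviation, so this profile is a Nash equilibrium.

Yes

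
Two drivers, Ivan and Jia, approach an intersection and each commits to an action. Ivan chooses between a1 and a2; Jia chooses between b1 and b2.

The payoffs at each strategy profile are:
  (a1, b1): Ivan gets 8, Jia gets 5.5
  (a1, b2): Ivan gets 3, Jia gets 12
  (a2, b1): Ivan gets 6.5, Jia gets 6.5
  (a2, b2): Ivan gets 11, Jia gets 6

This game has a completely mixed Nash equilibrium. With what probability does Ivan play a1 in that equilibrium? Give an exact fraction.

Let r be the probability that Ivan plays a1. In a completely mixed equilibrium, Jia must be indifferent between b1 and b2.
Jia's expected payoff from b1 is 5.5r + 6.5(1−r); from b2 it is 12r + 6(1−r).
Setting these equal: −r + 6.5 = 6r + 6, so r = 1/14.

1/14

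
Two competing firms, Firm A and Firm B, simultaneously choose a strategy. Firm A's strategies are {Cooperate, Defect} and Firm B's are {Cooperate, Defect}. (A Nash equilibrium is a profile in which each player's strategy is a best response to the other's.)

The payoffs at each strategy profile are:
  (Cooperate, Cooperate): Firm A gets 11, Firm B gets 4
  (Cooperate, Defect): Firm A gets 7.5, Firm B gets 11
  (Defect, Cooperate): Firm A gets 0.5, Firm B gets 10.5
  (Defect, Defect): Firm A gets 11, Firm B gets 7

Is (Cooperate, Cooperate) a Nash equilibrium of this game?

At (Cooperate, Cooperate), Firm A earns 11; switching to Defect would give 0.5, so Firm A has no profitable deviation.
Firm B earns 4; switching to Defect would give 11, so Firm B would deviate.
Since at least one player can profitably deviate, this is not a Nash equilibrium.

No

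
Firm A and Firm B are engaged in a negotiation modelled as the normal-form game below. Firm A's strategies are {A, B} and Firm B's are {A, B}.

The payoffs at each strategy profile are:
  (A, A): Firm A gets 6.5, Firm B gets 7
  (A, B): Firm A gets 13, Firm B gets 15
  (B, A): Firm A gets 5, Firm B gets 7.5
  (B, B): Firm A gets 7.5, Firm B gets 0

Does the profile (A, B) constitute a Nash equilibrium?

Yes

At (A, B), Firm A earns 13; switching to B would give 7.5, so Firm A has no profitable deviation.
Firm B earns 15; switching to A would give 7, so Firm B has no profitable deviation.
Neither player can gain by a unilateral deviation, so this profile is a Nash equilibrium.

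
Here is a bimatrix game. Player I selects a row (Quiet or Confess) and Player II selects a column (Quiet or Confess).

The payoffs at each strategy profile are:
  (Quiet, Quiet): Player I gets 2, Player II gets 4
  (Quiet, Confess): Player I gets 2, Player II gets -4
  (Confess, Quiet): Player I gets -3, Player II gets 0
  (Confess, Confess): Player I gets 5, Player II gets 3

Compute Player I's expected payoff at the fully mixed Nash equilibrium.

First find q, the probability Player II plays Quiet, from Player I's indifference between Quiet and Confess: 2q + 2(1−q) = −3q + 5(1−q), giving q = 3/8.
Since Player I is indifferent in equilibrium, Player I's expected payoff equals the payoff from either row against (3/8, 5/8). Using Quiet: 2(3/8) + 2(5/8) = 2.

2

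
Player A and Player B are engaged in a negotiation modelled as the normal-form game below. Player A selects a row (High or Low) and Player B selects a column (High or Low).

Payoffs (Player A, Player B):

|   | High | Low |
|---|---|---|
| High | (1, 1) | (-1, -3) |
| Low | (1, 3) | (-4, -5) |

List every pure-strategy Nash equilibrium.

(High, High) and (Low, High)

(High, High): Player A gets 1 ≥ 1 from Low, and Player B gets 1 ≥ -3 from Low — Nash equilibrium.
(High, Low): Player B prefers High (1 > -3) — not an equilibrium.
(Low, High): Player A gets 1 ≥ 1 from High, and Player B gets 3 ≥ -5 from Low — Nash equilibrium.
(Low, Low): Player A prefers High (-1 > -4); Player B prefers High (3 > -5) — not an equilibrium.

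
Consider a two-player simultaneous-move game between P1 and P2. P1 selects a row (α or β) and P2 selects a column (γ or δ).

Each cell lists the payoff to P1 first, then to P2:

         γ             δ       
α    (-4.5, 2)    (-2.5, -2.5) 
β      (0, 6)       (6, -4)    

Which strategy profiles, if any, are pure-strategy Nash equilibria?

(α, γ): P1 prefers β (0 > -4.5) — not an equilibrium.
(α, δ): P1 prefers β (6 > -2.5); P2 prefers γ (2 > -2.5) — not an equilibrium.
(β, γ): P1 gets 0 ≥ -4.5 from α, and P2 gets 6 ≥ -4 from δ — Nash equilibrium.
(β, δ): P2 prefers γ (6 > -4) — not an equilibrium.

(β, γ)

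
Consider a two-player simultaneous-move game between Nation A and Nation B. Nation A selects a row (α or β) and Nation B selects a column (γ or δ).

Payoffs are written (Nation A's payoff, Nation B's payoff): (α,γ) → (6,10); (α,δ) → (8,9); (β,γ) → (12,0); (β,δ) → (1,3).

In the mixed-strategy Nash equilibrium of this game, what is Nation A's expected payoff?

First find q, the probability Nation B plays γ, from Nation A's indifference between α and β: 6q + 8(1−q) = 12q + (1−q), giving q = 7/13.
Since Nation A is indifferent in equilibrium, Nation A's expected payoff equals the payoff from either row against (7/13, 6/13). Using α: 6(7/13) + 8(6/13) = 90/13.

90/13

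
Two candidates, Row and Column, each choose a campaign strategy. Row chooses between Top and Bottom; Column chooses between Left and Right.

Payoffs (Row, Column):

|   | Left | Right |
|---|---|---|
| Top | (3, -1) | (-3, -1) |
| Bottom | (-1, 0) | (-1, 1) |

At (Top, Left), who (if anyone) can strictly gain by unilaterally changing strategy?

Neither

Row at (Top, Left) earns 3; deviating to Bottom yields -1 — not better.
Column earns -1; deviating to Right yields -1 — not better.
Neither player can strictly improve; the profile is a Nash equilibrium.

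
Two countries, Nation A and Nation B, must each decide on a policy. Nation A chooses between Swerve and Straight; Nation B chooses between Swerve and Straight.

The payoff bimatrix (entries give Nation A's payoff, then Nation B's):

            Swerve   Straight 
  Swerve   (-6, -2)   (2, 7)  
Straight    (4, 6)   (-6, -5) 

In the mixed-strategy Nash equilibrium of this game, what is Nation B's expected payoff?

8/5

First find x, the probability Nation A plays Swerve, from Nation B's indifference between Swerve and Straight: −2x + 6(1−x) = 7x − 5(1−x), giving x = 11/20.
Since Nation B is indifferent in equilibrium, Nation B's expected payoff equals the payoff from either column against (11/20, 9/20). Using Swerve: −2(11/20) + 6(9/20) = 8/5.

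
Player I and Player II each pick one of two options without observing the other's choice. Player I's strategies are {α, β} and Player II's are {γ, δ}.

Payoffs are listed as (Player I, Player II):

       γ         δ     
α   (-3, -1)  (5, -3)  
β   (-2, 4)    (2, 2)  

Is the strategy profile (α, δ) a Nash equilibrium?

At (α, δ), Player I earns 5; switching to β would give 2, so Player I has no profitable deviation.
Player II earns -3; switching to γ would give -1, so Player II would deviate.
Since at least one player can profitably deviate, this is not a Nash equilibrium.

No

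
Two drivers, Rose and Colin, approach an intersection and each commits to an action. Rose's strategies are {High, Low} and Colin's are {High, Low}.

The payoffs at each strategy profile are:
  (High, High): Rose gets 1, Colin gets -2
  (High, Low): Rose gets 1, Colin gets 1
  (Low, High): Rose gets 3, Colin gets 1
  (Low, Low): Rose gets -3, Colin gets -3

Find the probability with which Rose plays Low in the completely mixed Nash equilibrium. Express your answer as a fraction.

3/7

Let p be the probability that Rose plays High. In a completely mixed equilibrium, Colin must be indifferent between High and Low.
Colin's expected payoff from High is −2p + (1−p); from Low it is p − 3(1−p).
Setting these equal: −3p + 1 = 4p − 3, so p = 4/7.
Therefore Rose plays Low with probability 1 − 4/7 = 3/7.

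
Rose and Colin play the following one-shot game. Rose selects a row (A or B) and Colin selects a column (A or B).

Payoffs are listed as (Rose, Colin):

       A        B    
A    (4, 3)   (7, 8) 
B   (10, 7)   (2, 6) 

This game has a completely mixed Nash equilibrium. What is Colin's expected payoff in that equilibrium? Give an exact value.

19/3

First find p, the probability Rose plays A, from Colin's indifference between A and B: 3p + 7(1−p) = 8p + 6(1−p), giving p = 1/6.
Since Colin is indifferent in equilibrium, Colin's expected payoff equals the payoff from either column against (1/6, 5/6). Using A: 3(1/6) + 7(5/6) = 19/3.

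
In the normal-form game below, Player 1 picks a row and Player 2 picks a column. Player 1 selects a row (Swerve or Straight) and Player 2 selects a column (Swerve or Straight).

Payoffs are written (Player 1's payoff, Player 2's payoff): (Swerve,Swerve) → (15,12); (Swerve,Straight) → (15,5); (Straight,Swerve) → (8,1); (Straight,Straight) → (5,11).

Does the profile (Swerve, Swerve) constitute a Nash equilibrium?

Yes

At (Swerve, Swerve), Player 1 earns 15; switching to Straight would give 8, so Player 1 has no profitable deviation.
Player 2 earns 12; switching to Straight would give 5, so Player 2 has no profitable deviation.
Neither player can gain by a unilateral deviation, so this profile is a Nash equilibrium.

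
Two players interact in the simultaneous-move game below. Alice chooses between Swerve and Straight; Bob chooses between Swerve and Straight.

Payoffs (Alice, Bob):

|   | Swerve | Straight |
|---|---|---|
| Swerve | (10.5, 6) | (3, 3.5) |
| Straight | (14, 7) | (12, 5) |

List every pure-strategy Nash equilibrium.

(Swerve, Swerve): Alice prefers Straight (14 > 10.5) — not an equilibrium.
(Swerve, Straight): Alice prefers Straight (12 > 3); Bob prefers Swerve (6 > 3.5) — not an equilibrium.
(Straight, Swerve): Alice gets 14 ≥ 10.5 from Swerve, and Bob gets 7 ≥ 5 from Straight — Nash equilibrium.
(Straight, Straight): Bob prefers Swerve (7 > 5) — not an equilibrium.

(Straight, Swerve)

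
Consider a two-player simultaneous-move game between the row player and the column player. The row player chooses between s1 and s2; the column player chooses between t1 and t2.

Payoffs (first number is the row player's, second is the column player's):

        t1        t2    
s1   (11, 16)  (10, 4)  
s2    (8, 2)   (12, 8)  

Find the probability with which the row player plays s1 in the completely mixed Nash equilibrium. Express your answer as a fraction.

1/3

Let r be the probability that the row player plays s1. In a completely mixed equilibrium, the column player must be indifferent between t1 and t2.
The column player's expected payoff from t1 is 16r + 2(1−r); from t2 it is 4r + 8(1−r).
Setting these equal: 14r + 2 = −4r + 8, so r = 1/3.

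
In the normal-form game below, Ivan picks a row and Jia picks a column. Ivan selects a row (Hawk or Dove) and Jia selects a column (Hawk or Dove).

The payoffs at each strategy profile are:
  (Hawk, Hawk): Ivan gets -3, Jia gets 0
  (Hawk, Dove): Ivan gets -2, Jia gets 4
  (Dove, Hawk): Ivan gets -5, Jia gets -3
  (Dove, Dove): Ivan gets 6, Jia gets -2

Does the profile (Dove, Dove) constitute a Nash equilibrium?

At (Dove, Dove), Ivan earns 6; switching to Hawk would give -2, so Ivan has no profitable deviation.
Jia earns -2; switching to Hawk would give -3, so Jia has no profitable deviation.
Neither player can gain by a unilateral deviation, so this profile is a Nash equilibrium.

Yes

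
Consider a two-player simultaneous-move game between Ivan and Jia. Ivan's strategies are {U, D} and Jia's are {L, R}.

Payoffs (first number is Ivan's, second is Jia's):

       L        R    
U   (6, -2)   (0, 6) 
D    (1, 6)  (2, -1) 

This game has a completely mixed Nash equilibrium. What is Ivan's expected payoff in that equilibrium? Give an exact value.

12/7

First find y, the probability Jia plays L, from Ivan's indifference between U and D: 6y = y + 2(1−y), giving y = 2/7.
Since Ivan is indifferent in equilibrium, Ivan's expected payoff equals the payoff from either row against (2/7, 5/7). Using U: 6(2/7) = 12/7.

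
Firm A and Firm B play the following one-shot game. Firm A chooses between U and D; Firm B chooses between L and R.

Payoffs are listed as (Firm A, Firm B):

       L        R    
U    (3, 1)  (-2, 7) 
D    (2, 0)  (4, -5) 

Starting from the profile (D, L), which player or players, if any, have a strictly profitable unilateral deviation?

Firm A

Firm A at (D, L) earns 2; deviating to U yields 3 — a strict improvement.
Firm B earns 0; deviating to R yields -5 — not better.
Only Firm A has a strictly profitable deviation.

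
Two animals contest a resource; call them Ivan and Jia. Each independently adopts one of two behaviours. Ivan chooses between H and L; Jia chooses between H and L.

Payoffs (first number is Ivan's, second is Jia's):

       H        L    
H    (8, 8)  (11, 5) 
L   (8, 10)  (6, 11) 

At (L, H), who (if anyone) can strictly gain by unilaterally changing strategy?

Ivan at (L, H) earns 8; deviating to H yields 8 — not better.
Jia earns 10; deviating to L yields 11 — a strict improvement.
Only Jia has a strictly profitable deviation.

Jia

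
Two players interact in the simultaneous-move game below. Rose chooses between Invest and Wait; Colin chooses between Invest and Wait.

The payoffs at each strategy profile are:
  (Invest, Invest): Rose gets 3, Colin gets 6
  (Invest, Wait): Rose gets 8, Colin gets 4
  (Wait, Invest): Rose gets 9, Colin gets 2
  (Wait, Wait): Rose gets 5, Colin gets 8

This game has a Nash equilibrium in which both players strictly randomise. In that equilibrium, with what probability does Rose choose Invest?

3/4

Let p be the probability that Rose plays Invest. In a completely mixed equilibrium, Colin must be indifferent between Invest and Wait.
Colin's expected payoff from Invest is 6p + 2(1−p); from Wait it is 4p + 8(1−p).
Setting these equal: 4p + 2 = −4p + 8, so p = 3/4.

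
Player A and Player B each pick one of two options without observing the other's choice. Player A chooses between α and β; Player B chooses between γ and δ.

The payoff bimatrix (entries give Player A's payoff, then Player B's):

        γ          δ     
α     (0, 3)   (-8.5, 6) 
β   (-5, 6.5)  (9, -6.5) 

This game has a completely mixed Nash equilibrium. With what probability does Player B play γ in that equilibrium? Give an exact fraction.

7/9

Let y be the probability that Player B plays γ. In a completely mixed equilibrium, Player A must be indifferent between α and β.
Player A's expected payoff from α is −8.5(1−y); from β it is −5y + 9(1−y).
Setting these equal: 8.5y − 8.5 = −14y + 9, so y = 7/9.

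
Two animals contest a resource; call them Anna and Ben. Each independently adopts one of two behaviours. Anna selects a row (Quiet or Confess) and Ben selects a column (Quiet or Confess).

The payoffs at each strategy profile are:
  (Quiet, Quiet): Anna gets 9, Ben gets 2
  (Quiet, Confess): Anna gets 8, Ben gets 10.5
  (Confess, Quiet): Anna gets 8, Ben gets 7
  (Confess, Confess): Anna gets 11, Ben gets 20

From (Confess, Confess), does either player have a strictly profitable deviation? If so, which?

Neither

Anna at (Confess, Confess) earns 11; deviating to Quiet yields 8 — not better.
Ben earns 20; deviating to Quiet yields 7 — not better.
Neither player can strictly improve; the profile is a Nash equilibrium.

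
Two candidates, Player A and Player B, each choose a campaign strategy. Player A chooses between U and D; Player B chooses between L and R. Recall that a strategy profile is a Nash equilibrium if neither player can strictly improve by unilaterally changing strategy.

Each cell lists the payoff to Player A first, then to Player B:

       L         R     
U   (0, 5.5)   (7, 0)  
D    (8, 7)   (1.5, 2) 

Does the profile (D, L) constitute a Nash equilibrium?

Yes

At (D, L), Player A earns 8; switching to U would give 0, so Player A has no profitable deviation.
Player B earns 7; switching to R would give 2, so Player B has no profitable deviation.
Neither player can gain by a unilateral deviation, so this profile is a Nash equilibrium.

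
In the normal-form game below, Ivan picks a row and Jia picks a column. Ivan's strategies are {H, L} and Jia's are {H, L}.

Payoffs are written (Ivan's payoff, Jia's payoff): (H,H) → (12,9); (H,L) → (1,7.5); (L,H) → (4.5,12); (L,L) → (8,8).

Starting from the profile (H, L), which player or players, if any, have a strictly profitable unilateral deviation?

Ivan at (H, L) earns 1; deviating to L yields 8 — a strict improvement.
Jia earns 7.5; deviating to H yields 9 — a strict improvement.
Both Ivan and Jia have strictly profitable deviations.

Both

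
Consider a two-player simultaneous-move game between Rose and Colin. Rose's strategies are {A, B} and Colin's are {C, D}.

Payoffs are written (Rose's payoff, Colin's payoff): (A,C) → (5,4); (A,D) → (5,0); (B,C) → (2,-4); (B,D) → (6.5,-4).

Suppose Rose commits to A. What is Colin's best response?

C

Against A, Colin earns 4 from C and 0 from D.
So C is the best response.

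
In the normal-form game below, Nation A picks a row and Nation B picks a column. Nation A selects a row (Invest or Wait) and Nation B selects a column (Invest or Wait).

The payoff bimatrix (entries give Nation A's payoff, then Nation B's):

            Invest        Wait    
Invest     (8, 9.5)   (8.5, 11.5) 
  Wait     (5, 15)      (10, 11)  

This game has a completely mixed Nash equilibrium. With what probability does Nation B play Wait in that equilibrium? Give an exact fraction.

2/3

Let q be the probability that Nation B plays Invest. In a completely mixed equilibrium, Nation A must be indifferent between Invest and Wait.
Nation A's expected payoff from Invest is 8q + 8.5(1−q); from Wait it is 5q + 10(1−q).
Setting these equal: −0.5q + 8.5 = −5q + 10, so q = 1/3.
Therefore Nation B plays Wait with probability 1 − 1/3 = 2/3.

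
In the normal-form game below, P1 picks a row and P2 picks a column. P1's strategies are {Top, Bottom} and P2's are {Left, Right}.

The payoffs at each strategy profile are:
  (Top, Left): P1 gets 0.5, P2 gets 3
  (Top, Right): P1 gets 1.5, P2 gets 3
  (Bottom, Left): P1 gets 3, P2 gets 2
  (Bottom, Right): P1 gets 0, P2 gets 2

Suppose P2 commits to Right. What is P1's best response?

Against Right, P1 earns 1.5 from Top and 0 from Bottom.
So Top is the best response.

Top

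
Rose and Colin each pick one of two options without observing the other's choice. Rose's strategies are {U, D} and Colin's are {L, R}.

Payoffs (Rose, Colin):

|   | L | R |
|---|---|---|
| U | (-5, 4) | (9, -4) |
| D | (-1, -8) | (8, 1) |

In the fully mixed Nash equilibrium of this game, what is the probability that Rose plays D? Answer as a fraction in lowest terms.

Let r be the probability that Rose plays U. In a completely mixed equilibrium, Colin must be indifferent between L and R.
Colin's expected payoff from L is 4r − 8(1−r); from R it is −4r + (1−r).
Setting these equal: 12r − 8 = −5r + 1, so r = 9/17.
Therefore Rose plays D with probability 1 − 9/17 = 8/17.

8/17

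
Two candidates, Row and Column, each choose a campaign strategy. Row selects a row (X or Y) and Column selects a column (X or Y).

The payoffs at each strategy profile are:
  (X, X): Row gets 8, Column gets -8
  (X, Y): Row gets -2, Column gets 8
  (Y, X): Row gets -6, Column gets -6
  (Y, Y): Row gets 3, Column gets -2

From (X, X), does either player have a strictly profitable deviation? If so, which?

Row at (X, X) earns 8; deviating to Y yields -6 — not better.
Column earns -8; deviating to Y yields 8 — a strict improvement.
Only Column has a strictly profitable deviation.

Column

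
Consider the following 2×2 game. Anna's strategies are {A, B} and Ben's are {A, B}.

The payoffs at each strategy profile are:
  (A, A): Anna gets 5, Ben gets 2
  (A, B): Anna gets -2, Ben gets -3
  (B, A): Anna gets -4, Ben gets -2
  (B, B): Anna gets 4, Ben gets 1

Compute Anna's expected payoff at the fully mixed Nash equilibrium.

First find q, the probability Ben plays A, from Anna's indifference between A and B: 5q − 2(1−q) = −4q + 4(1−q), giving q = 2/5.
Since Anna is indifferent in equilibrium, Anna's expected payoff equals the payoff from either row against (2/5, 3/5). Using A: 5(2/5) − 2(3/5) = 4/5.

4/5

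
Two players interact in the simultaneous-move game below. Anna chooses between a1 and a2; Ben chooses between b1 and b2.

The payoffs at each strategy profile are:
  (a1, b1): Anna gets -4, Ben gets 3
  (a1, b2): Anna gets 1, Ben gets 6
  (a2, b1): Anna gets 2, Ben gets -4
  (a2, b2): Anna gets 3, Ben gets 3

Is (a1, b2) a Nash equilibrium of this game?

At (a1, b2), Anna earns 1; switching to a2 would give 3, so Anna would deviate.
Ben earns 6; switching to b1 would give 3, so Ben has no profitable deviation.
Since at least one player can profitably deviate, this is not a Nash equilibrium.

No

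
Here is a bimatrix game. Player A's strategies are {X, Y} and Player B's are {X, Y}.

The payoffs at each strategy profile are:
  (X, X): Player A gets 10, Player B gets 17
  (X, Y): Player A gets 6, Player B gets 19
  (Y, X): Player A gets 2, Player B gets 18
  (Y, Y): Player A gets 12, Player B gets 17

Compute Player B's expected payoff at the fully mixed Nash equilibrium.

53/3

First find p, the probability Player A plays X, from Player B's indifference between X and Y: 17p + 18(1−p) = 19p + 17(1−p), giving p = 1/3.
Since Player B is indifferent in equilibrium, Player B's expected payoff equals the payoff from either column against (1/3, 2/3). Using X: 17(1/3) + 18(2/3) = 53/3.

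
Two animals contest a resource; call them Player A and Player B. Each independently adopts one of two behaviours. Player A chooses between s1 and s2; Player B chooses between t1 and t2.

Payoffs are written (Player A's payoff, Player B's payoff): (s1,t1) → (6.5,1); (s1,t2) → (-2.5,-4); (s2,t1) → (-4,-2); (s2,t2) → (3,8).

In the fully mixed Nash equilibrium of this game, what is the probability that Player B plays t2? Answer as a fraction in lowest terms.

Let y be the probability that Player B plays t1. In a completely mixed equilibrium, Player A must be indifferent between s1 and s2.
Player A's expected payoff from s1 is 6.5y − 2.5(1−y); from s2 it is −4y + 3(1−y).
Setting these equal: 9y − 2.5 = −7y + 3, so y = 11/32.
Therefore Player B plays t2 with probability 1 − 11/32 = 21/32.

21/32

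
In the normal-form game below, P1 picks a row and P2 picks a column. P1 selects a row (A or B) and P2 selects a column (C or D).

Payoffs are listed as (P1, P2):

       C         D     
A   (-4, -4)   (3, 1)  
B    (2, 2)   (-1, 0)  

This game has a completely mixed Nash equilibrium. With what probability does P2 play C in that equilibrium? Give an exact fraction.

Let q be the probability that P2 plays C. In a completely mixed equilibrium, P1 must be indifferent between A and B.
P1's expected payoff from A is −4q + 3(1−q); from B it is 2q − (1−q).
Setting these equal: −7q + 3 = 3q − 1, so q = 2/5.

2/5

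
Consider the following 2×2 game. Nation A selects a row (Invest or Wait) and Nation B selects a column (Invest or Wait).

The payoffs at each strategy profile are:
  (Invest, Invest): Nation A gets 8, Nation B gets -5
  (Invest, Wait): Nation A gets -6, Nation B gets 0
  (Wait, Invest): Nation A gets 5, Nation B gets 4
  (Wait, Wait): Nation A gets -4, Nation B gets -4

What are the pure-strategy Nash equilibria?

none

(Invest, Invest): Nation B prefers Wait (0 > -5) — not an equilibrium.
(Invest, Wait): Nation A prefers Wait (-4 > -6) — not an equilibrium.
(Wait, Invest): Nation A prefers Invest (8 > 5) — not an equilibrium.
(Wait, Wait): Nation B prefers Invest (4 > -4) — not an equilibrium.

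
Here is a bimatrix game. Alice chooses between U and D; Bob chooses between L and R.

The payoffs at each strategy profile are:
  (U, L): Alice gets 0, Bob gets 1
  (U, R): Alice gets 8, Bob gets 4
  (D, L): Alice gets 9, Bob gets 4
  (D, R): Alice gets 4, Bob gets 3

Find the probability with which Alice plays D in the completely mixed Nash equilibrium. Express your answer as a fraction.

Let r be the probability that Alice plays U. In a completely mixed equilibrium, Bob must be indifferent between L and R.
Bob's expected payoff from L is r + 4(1−r); from R it is 4r + 3(1−r).
Setting these equal: −3r + 4 = r + 3, so r = 1/4.
Therefore Alice plays D with probability 1 − 1/4 = 3/4.

3/4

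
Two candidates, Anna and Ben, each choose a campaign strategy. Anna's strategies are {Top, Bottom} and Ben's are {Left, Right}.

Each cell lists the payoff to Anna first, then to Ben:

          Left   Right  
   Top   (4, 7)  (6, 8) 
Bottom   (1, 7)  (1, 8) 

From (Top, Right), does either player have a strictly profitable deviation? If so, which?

Neither

Anna at (Top, Right) earns 6; deviating to Bottom yields 1 — not better.
Ben earns 8; deviating to Left yields 7 — not better.
Neither player can strictly improve; the profile is a Nash equilibrium.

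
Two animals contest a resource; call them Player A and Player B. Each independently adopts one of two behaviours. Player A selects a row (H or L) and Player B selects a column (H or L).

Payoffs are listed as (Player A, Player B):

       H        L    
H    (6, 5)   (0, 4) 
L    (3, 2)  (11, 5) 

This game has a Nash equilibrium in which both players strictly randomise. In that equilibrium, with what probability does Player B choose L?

Let c be the probability that Player B plays H. In a completely mixed equilibrium, Player A must be indifferent between H and L.
Player A's expected payoff from H is 6c; from L it is 3c + 11(1−c).
Setting these equal: 6c = −8c + 11, so c = 11/14.
Therefore Player B plays L with probability 1 − 11/14 = 3/14.

3/14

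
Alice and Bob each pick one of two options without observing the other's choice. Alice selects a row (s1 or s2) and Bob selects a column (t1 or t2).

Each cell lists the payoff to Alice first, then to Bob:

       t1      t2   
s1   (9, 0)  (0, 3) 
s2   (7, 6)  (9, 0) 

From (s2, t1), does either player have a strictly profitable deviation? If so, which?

Alice

Alice at (s2, t1) earns 7; deviating to s1 yields 9 — a strict improvement.
Bob earns 6; deviating to t2 yields 0 — not better.
Only Alice has a strictly profitable deviation.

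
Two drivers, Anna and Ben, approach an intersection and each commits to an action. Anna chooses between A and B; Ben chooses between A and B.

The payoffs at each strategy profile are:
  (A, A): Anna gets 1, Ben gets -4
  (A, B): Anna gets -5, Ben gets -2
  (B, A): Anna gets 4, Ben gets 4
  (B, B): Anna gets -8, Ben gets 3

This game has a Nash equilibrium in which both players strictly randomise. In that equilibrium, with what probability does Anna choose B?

Let p be the probability that Anna plays A. In a completely mixed equilibrium, Ben must be indifferent between A and B.
Ben's expected payoff from A is −4p + 4(1−p); from B it is −2p + 3(1−p).
Setting these equal: −8p + 4 = −5p + 3, so p = 1/3.
Therefore Anna plays B with probability 1 − 1/3 = 2/3.

2/3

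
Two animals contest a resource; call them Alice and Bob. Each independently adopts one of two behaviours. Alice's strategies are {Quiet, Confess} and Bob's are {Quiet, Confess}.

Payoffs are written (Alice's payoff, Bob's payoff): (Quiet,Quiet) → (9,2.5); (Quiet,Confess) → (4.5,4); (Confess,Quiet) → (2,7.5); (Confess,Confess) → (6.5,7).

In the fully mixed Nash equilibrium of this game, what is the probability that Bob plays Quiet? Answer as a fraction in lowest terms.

2/9

Let c be the probability that Bob plays Quiet. In a completely mixed equilibrium, Alice must be indifferent between Quiet and Confess.
Alice's expected payoff from Quiet is 9c + 4.5(1−c); from Confess it is 2c + 6.5(1−c).
Setting these equal: 4.5c + 4.5 = −4.5c + 6.5, so c = 2/9.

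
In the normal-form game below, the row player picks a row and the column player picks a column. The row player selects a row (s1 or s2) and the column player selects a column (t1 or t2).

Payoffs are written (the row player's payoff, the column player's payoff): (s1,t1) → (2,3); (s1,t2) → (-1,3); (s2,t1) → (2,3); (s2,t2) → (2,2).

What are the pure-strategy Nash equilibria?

(s1, t1): the row player gets 2 ≥ 2 from s2, and the column player gets 3 ≥ 3 from t2 — Nash equilibrium.
(s1, t2): the row player prefers s2 (2 > -1) — not an equilibrium.
(s2, t1): the row player gets 2 ≥ 2 from s1, and the column player gets 3 ≥ 2 from t2 — Nash equilibrium.
(s2, t2): the column player prefers t1 (3 > 2) — not an equilibrium.

(s1, t1) and (s2, t1)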